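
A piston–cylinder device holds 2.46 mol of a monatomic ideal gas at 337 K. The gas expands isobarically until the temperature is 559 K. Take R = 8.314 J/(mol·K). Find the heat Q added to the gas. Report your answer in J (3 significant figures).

Q ≈ 11400 J

Isobaric: W = nRΔT = (2.46)(8.314)(222) = 4540 J.
ΔU = nCᵥΔT with Cᵥ = 3R/2: ΔU = (2.46)(12.47)(222) = 6811 J.
Q = ΔU + W = 6811 + 4540 = 11351 J.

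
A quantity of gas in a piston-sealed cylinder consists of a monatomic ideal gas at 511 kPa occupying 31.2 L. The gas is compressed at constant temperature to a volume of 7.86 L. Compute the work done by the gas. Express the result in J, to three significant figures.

W ≈ -22000 J

Isothermal: W = nRT ln(V₂/V₁) = P₁V₁ ln(V₂/V₁).
P₁V₁ = (511 kPa)(31.2 L) = 15943 J.
W = 15943 × ln(7.86/31.2) = 15943 × -1.379
W_by_gas = -21980 J.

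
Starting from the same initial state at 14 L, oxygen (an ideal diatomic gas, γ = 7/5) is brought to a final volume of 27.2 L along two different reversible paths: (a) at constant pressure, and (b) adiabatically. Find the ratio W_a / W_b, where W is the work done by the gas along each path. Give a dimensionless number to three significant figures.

W_a / W_b ≈ 1.62

Path (a) isobaric: W = P₁(V₂ − V₁) → W_a/(P₁V₁) = 0.9429.
Path (b) adiabatic: W = P₁V₁(1 − (V₁/V₂)^(γ−1))/(γ−1) → W_b/(P₁V₁) = 0.5833.
W_a / W_b = 0.9429 / 0.5833 = 1.617.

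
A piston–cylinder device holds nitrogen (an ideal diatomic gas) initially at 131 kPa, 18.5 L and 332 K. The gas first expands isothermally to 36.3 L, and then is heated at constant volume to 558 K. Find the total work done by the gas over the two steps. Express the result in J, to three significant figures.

W_total ≈ 1630 J

Step 1 (isothermal): W = P₁V₁ ln(V₂/V₁) = (2424) ln(36.3/18.5) = 1634 J.
Step 2 (isochoric): W = 0 (constant volume).
W_total = 1634 + 0 = 1634 J.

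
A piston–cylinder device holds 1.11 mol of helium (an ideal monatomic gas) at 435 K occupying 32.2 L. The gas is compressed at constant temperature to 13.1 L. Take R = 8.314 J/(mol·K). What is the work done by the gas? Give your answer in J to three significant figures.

Isothermal: W = nRT ln(V₂/V₁).
W = (1.11)(8.314)(435) × ln(13.1/32.2)
  = 4014 × -0.8994
W_by_gas = -3610 J.

W ≈ -3610 J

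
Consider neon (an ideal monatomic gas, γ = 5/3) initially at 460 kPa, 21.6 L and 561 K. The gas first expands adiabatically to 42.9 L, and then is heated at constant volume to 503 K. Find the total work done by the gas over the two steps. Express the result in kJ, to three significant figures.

Step 1 (adiabatic): W = (P₁V₁ − P₂V₂)/(γ−1) = (9936 − 6288)/0.667 = 5471 J.
Step 2 (isochoric): W = 0 (constant volume).
W_total = 5471 + 0 = 5471 J.

W_total ≈ 5.47 kJ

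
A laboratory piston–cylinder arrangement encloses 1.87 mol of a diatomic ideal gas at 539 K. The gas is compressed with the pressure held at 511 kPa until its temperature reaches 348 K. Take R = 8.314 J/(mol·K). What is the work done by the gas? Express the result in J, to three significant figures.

W ≈ -2970 J

Isobaric: W = P ΔV = nR ΔT.
W = (1.87)(8.314)(348 − 539) = -2970 J.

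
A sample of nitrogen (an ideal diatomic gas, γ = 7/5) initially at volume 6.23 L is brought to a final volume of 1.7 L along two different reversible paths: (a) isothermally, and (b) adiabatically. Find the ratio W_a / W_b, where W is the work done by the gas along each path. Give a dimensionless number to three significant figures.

W_a / W_b ≈ 0.763

Path (a) isothermal: W = P₁V₁ ln(V₂/V₁) → W_a/(P₁V₁) = -1.299.
Path (b) adiabatic: W = P₁V₁(1 − (V₁/V₂)^(γ−1))/(γ−1) → W_b/(P₁V₁) = -1.703.
W_a / W_b = -1.299 / -1.703 = 0.7626.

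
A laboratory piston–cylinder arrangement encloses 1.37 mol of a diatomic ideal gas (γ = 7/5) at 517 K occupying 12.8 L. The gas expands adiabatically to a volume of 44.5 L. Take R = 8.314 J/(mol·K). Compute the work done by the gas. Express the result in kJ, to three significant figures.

Adiabatic: TV^(γ−1) = const with γ = 7/5.
T₂ = T₁ (V₁/V₂)^(γ−1) = 517 × (12.8/44.5)^0.4 = 517 × 0.6075 = 314.1 K.
W_by = nCᵥ(T₁ − T₂) = (1.37)(20.79)(517 − 314.1) = 5778 J.

W ≈ 5.78 kJ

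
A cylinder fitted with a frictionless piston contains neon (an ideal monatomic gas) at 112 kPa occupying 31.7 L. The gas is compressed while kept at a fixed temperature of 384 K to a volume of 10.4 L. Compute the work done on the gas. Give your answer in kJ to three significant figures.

W ≈ 3.96 kJ

Isothermal: W = nRT ln(V₂/V₁) = P₁V₁ ln(V₂/V₁).
P₁V₁ = (112 kPa)(31.7 L) = 3550 J.
W = 3550 × ln(10.4/31.7) = 3550 × -1.115
W_by_gas = -3957 J; work on gas = −W_by = 3957 J.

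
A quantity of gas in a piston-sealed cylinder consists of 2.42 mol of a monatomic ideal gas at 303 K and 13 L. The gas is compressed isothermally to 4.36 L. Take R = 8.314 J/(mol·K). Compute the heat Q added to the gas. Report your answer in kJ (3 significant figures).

Q ≈ -6.66 kJ

Isothermal ⇒ ΔU = 0, so Q = W = nRT ln(V₂/V₁).
Q = (2.42)(8.314)(303) ln(4.36/13) = 6096 × -1.092 = -6660 J.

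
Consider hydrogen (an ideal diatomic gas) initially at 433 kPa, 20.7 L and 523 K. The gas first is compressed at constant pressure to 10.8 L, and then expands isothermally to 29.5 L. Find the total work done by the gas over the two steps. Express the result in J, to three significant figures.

W_total ≈ 412 J

Step 1 (isobaric): W = PΔV = (433 kPa)(10.8 − 20.7 L) = -4287 J.
After step 1: P = 433 kPa, V = 10.8 L, T = 272.9 K.
Step 2 (isothermal): W = P₁V₁ ln(V₂/V₁) = (4676) ln(29.5/10.8) = 4699 J.
W_total = -4287 + 4699 = 412.4 J.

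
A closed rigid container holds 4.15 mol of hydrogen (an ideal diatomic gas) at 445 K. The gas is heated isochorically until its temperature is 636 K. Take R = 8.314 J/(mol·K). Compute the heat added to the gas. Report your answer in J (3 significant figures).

Q ≈ 16500 J

Constant volume ⇒ W = 0, so Q = ΔU = nCᵥΔT with Cᵥ = 5R/2 = 20.79 J/(mol·K).
ΔU = (4.15)(20.79)(636 − 445) = 16475 J.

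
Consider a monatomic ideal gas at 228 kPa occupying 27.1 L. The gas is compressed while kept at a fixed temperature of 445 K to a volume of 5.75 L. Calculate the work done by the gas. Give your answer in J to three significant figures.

W ≈ -9580 J

Isothermal: W = nRT ln(V₂/V₁) = P₁V₁ ln(V₂/V₁).
P₁V₁ = (228 kPa)(27.1 L) = 6179 J.
W = 6179 × ln(5.75/27.1) = 6179 × -1.55
W_by_gas = -9579 J.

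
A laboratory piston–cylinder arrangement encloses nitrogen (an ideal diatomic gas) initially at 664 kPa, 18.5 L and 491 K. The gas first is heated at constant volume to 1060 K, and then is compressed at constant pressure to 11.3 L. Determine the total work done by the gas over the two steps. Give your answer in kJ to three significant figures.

W_total ≈ -10.3 kJ

Step 1 (isochoric): W = 0 (constant volume).
After step 1: P = 1433 kPa (V unchanged).
Step 2 (isobaric): W = PΔV = (1433 kPa)(11.3 − 18.5 L) = -10321 J.
W_total = 0 − 10321 = -10321 J.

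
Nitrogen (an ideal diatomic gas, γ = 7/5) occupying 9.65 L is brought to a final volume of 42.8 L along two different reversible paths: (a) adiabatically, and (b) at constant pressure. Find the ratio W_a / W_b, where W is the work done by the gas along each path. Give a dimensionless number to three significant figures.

Path (a) adiabatic: W = P₁V₁(1 − (V₁/V₂)^(γ−1))/(γ−1) → W_a/(P₁V₁) = 1.122.
Path (b) isobaric: W = P₁(V₂ − V₁) → W_b/(P₁V₁) = 3.435.
W_a / W_b = 1.122 / 3.435 = 0.3267.

W_a / W_b ≈ 0.327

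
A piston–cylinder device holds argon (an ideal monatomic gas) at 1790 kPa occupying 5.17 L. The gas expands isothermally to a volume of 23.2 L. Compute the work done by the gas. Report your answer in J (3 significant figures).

Isothermal: W = nRT ln(V₂/V₁) = P₁V₁ ln(V₂/V₁).
P₁V₁ = (1790 kPa)(5.17 L) = 9254 J.
W = 9254 × ln(23.2/5.17) = 9254 × 1.501
W_by_gas = 13893 J.

W ≈ 13900 J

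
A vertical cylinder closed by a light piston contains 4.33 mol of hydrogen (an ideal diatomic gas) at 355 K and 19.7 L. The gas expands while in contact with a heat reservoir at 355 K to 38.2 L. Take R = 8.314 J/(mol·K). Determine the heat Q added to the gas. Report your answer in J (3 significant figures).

Q ≈ 8460 J

Isothermal ⇒ ΔU = 0, so Q = W = nRT ln(V₂/V₁).
Q = (4.33)(8.314)(355) ln(38.2/19.7) = 12780 × 0.6622 = 8463 J.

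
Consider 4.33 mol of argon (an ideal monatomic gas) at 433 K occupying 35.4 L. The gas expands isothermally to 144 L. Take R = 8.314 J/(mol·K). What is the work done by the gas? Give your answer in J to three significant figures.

W ≈ 21900 J

Isothermal: W = nRT ln(V₂/V₁).
W = (4.33)(8.314)(433) × ln(144/35.4)
  = 15588 × 1.403
W_by_gas = 21871 J.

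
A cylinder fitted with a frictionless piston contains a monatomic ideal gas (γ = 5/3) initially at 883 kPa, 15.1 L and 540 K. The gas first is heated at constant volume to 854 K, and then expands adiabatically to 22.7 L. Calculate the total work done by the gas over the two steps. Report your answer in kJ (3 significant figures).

W_total ≈ 7.53 kJ

Step 1 (isochoric): W = 0 (constant volume).
After step 1: P = 1396 kPa (V unchanged).
Step 2 (adiabatic): W = (P₁V₁ − P₂V₂)/(γ−1) = (21086 − 16068)/0.667 = 7527 J.
W_total = 0 + 7527 = 7527 J.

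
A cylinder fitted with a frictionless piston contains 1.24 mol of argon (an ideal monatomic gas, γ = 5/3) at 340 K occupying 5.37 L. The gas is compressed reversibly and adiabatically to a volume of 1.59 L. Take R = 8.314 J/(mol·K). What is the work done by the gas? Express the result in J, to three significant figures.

W ≈ -6580 J

Adiabatic: TV^(γ−1) = const with γ = 5/3.
T₂ = T₁ (V₁/V₂)^(γ−1) = 340 × (5.37/1.59)^0.667 = 340 × 2.251 = 765.4 K.
W_by = nCᵥ(T₁ − T₂) = (1.24)(12.47)(340 − 765.4) = -6578 J.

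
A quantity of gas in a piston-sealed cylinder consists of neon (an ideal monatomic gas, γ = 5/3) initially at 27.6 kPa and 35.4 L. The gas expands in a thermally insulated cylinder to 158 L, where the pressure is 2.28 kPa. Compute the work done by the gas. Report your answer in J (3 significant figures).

W ≈ 925 J

Adiabatic: W = (P₁V₁ − P₂V₂)/(γ − 1) with γ = 5/3.
P₁V₁ = 977 J, P₂V₂ = 360.2 J.
W = (977 − 360.2) / 0.6667 = 925.2 J.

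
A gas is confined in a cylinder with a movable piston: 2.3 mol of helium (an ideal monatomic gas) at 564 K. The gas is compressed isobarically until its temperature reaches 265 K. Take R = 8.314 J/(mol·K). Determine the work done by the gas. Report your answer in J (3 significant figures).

W ≈ -5720 J

Isobaric: W = P ΔV = nR ΔT.
W = (2.3)(8.314)(265 − 564) = -5718 J.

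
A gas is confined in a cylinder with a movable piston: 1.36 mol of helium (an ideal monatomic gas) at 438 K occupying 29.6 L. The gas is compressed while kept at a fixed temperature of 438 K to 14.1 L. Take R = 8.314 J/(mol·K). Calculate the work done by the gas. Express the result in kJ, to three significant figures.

Isothermal: W = nRT ln(V₂/V₁).
W = (1.36)(8.314)(438) × ln(14.1/29.6)
  = 4952 × -0.7416
W_by_gas = -3673 J.

W ≈ -3.67 kJ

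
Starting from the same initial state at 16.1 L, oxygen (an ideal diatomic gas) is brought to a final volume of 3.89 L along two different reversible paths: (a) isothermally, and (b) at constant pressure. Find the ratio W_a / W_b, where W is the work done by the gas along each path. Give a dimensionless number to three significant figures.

Path (a) isothermal: W = P₁V₁ ln(V₂/V₁) → W_a/(P₁V₁) = -1.42.
Path (b) isobaric: W = P₁(V₂ − V₁) → W_b/(P₁V₁) = -0.7584.
W_a / W_b = -1.42 / -0.7584 = 1.873.

W_a / W_b ≈ 1.87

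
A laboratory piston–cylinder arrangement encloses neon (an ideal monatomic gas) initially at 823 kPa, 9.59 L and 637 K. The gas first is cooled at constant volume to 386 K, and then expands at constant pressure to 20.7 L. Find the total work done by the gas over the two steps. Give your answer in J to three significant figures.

W_total ≈ 5540 J

Step 1 (isochoric): W = 0 (constant volume).
After step 1: P = 498.7 kPa (V unchanged).
Step 2 (isobaric): W = PΔV = (498.7 kPa)(20.7 − 9.59 L) = 5541 J.
W_total = 0 + 5541 = 5541 J.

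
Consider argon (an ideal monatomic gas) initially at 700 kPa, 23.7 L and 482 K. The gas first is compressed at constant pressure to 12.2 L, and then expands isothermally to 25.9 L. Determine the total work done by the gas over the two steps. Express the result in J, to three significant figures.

Step 1 (isobaric): W = PΔV = (700 kPa)(12.2 − 23.7 L) = -8050 J.
After step 1: P = 700 kPa, V = 12.2 L, T = 248.1 K.
Step 2 (isothermal): W = P₁V₁ ln(V₂/V₁) = (8540) ln(25.9/12.2) = 6429 J.
W_total = -8050 + 6429 = -1621 J.

W_total ≈ -1620 J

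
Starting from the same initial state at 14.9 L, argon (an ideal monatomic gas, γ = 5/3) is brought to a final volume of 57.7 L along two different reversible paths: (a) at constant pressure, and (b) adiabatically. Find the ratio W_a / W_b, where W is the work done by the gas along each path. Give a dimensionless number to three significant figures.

Path (a) isobaric: W = P₁(V₂ − V₁) → W_a/(P₁V₁) = 2.872.
Path (b) adiabatic: W = P₁V₁(1 − (V₁/V₂)^(γ−1))/(γ−1) → W_b/(P₁V₁) = 0.8917.
W_a / W_b = 2.872 / 0.8917 = 3.221.

W_a / W_b ≈ 3.22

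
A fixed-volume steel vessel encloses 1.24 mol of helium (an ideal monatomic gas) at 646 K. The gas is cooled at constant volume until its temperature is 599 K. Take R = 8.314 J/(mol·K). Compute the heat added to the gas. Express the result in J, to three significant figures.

Constant volume ⇒ W = 0, so Q = ΔU = nCᵥΔT with Cᵥ = 3R/2 = 12.47 J/(mol·K).
ΔU = (1.24)(12.47)(599 − 646) = -726.8 J.

Q ≈ -727 J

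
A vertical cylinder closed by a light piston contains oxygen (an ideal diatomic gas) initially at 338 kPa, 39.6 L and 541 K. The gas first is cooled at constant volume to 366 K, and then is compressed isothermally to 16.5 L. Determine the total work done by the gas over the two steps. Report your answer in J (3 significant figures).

Step 1 (isochoric): W = 0 (constant volume).
After step 1: P = 228.7 kPa (V unchanged).
Step 2 (isothermal): W = P₁V₁ ln(V₂/V₁) = (9055) ln(16.5/39.6) = -7928 J.
W_total = 0 − 7928 = -7928 J.

W_total ≈ -7930 J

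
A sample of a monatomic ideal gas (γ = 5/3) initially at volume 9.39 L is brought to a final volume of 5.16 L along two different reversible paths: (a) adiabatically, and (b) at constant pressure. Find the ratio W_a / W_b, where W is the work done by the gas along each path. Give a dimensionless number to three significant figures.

W_a / W_b ≈ 1.63

Path (a) adiabatic: W = P₁V₁(1 − (V₁/V₂)^(γ−1))/(γ−1) → W_a/(P₁V₁) = -0.7358.
Path (b) isobaric: W = P₁(V₂ − V₁) → W_b/(P₁V₁) = -0.4505.
W_a / W_b = -0.7358 / -0.4505 = 1.633.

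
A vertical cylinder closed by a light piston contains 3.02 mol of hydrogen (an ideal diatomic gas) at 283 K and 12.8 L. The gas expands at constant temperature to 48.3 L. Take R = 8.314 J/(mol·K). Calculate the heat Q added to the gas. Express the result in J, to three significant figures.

Q ≈ 9440 J

Isothermal ⇒ ΔU = 0, so Q = W = nRT ln(V₂/V₁).
Q = (3.02)(8.314)(283) ln(48.3/12.8) = 7106 × 1.328 = 9436 J.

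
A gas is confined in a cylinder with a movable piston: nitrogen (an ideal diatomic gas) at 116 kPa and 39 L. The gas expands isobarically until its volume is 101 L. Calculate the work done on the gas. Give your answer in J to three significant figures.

W ≈ -7190 J

Isobaric: W = P ΔV.
W = (116 kPa)(101 − 39 L) = (116)(62) = 7192 J.
Work on gas = −W_by = -7192 J.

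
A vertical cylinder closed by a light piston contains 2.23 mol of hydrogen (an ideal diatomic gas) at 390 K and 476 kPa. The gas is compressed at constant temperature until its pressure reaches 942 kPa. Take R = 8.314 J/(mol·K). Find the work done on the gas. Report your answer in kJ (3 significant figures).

W ≈ 4.94 kJ

Isothermal process: W = nRT ln(V₂/V₁) = nRT ln(P₁/P₂).
W = (2.23)(8.314)(390) × ln(476/942)
  = 7231 × ln(0.5053) = 7231 × -0.6826
W_by_gas = -4936 J; work on gas = −W_by = 4936 J.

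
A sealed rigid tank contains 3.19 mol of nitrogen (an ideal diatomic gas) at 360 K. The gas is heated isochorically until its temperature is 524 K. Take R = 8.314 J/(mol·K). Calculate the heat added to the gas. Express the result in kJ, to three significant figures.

Constant volume ⇒ W = 0, so Q = ΔU = nCᵥΔT with Cᵥ = 5R/2 = 20.79 J/(mol·K).
ΔU = (3.19)(20.79)(524 − 360) = 10874 J.

Q ≈ 10.9 kJ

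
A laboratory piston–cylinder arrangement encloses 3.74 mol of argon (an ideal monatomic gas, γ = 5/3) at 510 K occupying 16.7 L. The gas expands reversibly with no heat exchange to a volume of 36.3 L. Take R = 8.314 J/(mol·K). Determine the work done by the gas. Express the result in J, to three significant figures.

Adiabatic: TV^(γ−1) = const with γ = 5/3.
T₂ = T₁ (V₁/V₂)^(γ−1) = 510 × (16.7/36.3)^0.667 = 510 × 0.5959 = 303.9 K.
W_by = nCᵥ(T₁ − T₂) = (3.74)(12.47)(510 − 303.9) = 9611 J.

W ≈ 9610 J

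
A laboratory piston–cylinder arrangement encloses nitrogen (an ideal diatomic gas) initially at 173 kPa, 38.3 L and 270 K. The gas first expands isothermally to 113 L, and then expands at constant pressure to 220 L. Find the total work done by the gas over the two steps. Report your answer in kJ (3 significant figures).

Step 1 (isothermal): W = P₁V₁ ln(V₂/V₁) = (6626) ln(113/38.3) = 7169 J.
After step 1: P = 58.64 kPa, V = 113 L, T = 270 K.
Step 2 (isobaric): W = PΔV = (58.64 kPa)(220 − 113 L) = 6274 J.
W_total = 7169 + 6274 = 13443 J.

W_total ≈ 13.4 kJ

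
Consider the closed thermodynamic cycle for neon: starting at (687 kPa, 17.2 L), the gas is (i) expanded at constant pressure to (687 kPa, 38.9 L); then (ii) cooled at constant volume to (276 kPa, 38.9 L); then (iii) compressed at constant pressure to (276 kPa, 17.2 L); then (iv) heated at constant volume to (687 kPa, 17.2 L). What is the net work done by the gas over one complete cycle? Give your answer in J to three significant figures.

W_net ≈ 8920 J

Constant-volume legs do no work.
W(i) = (687)(38.9 − 17.2) = 14908 J; W(iii) = (276)(17.2 − 38.9) = -5989 J.
W_net = 14908 − 5989 = 8919 J (the clockwise enclosed area).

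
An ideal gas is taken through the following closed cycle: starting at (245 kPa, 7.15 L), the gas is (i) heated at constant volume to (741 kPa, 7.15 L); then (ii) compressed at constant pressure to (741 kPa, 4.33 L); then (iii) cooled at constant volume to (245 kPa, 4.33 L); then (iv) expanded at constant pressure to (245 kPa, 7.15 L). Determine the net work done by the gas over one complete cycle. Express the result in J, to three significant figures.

W_net ≈ -1400 J

Constant-volume legs do no work.
W(ii) = (741)(4.33 − 7.15) = -2090 J; W(iv) = (245)(7.15 − 4.33) = 690.9 J.
W_net = -2090 + 690.9 = -1399 J (the counter-clockwise enclosed area).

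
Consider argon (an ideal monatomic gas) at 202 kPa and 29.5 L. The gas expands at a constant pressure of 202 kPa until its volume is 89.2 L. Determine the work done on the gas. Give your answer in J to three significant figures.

Isobaric: W = P ΔV.
W = (202 kPa)(89.2 − 29.5 L) = (202)(59.7) = 12059 J.
Work on gas = −W_by = -12059 J.

W ≈ -12100 J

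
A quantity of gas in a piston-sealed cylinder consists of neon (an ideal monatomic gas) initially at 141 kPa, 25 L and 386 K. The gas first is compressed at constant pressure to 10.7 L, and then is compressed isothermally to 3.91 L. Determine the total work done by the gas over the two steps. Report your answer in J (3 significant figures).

W_total ≈ -3540 J

Step 1 (isobaric): W = PΔV = (141 kPa)(10.7 − 25 L) = -2016 J.
After step 1: P = 141 kPa, V = 10.7 L, T = 165.2 K.
Step 2 (isothermal): W = P₁V₁ ln(V₂/V₁) = (1509) ln(3.91/10.7) = -1519 J.
W_total = -2016 − 1519 = -3535 J.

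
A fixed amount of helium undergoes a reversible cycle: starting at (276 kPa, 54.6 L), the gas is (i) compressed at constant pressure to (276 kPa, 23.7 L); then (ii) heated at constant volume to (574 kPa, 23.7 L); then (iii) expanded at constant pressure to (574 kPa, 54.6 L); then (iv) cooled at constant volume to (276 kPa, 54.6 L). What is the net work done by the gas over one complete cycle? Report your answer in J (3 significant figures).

Constant-volume legs do no work.
W(i) = (276)(23.7 − 54.6) = -8528 J; W(iii) = (574)(54.6 − 23.7) = 17737 J.
W_net = -8528 + 17737 = 9208 J (the clockwise enclosed area).

W_net ≈ 9210 J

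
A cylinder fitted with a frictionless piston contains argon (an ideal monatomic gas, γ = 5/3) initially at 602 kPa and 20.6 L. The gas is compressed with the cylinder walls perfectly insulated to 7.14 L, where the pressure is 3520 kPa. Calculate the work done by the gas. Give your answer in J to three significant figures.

Adiabatic: W = (P₁V₁ − P₂V₂)/(γ − 1) with γ = 5/3.
P₁V₁ = 12401 J, P₂V₂ = 25133 J.
W = (12401 − 25133) / 0.6667 = -19097 J.

W ≈ -19100 J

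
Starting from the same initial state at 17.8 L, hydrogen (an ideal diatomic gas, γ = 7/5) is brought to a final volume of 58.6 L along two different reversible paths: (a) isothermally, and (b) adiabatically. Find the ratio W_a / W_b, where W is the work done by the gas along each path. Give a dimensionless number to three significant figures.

W_a / W_b ≈ 1.26

Path (a) isothermal: W = P₁V₁ ln(V₂/V₁) → W_a/(P₁V₁) = 1.192.
Path (b) adiabatic: W = P₁V₁(1 − (V₁/V₂)^(γ−1))/(γ−1) → W_b/(P₁V₁) = 0.9478.
W_a / W_b = 1.192 / 0.9478 = 1.257.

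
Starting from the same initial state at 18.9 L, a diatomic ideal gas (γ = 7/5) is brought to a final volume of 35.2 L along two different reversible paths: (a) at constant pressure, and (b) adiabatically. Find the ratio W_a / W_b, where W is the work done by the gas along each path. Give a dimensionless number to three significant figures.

Path (a) isobaric: W = P₁(V₂ − V₁) → W_a/(P₁V₁) = 0.8624.
Path (b) adiabatic: W = P₁V₁(1 − (V₁/V₂)^(γ−1))/(γ−1) → W_b/(P₁V₁) = 0.5506.
W_a / W_b = 0.8624 / 0.5506 = 1.566.

W_a / W_b ≈ 1.57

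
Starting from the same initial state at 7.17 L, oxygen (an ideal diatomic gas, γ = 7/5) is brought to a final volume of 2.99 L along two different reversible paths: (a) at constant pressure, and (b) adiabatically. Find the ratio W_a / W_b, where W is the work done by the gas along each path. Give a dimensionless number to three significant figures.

Path (a) isobaric: W = P₁(V₂ − V₁) → W_a/(P₁V₁) = -0.583.
Path (b) adiabatic: W = P₁V₁(1 − (V₁/V₂)^(γ−1))/(γ−1) → W_b/(P₁V₁) = -1.047.
W_a / W_b = -0.583 / -1.047 = 0.5567.

W_a / W_b ≈ 0.557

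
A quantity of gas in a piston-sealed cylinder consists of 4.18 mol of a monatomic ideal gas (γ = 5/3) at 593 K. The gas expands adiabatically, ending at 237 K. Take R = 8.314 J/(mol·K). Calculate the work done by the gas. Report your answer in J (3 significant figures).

Adiabatic ⇒ Q = 0, so W_by = −ΔU = nCᵥ(T₁ − T₂).
Cᵥ = 3R/2 = 12.47 J/(mol·K).
W = (4.18)(12.47)(593 − 237) = 18558 J.

W ≈ 18600 J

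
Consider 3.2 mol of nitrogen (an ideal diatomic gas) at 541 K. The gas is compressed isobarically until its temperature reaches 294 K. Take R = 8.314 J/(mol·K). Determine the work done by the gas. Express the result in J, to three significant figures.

W ≈ -6570 J

Isobaric: W = P ΔV = nR ΔT.
W = (3.2)(8.314)(294 − 541) = -6571 J.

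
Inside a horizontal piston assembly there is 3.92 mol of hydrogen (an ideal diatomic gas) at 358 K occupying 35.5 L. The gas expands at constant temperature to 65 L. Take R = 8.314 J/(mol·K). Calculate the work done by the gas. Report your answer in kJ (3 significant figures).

Isothermal: W = nRT ln(V₂/V₁).
W = (3.92)(8.314)(358) × ln(65/35.5)
  = 11668 × 0.6049
W_by_gas = 7057 J.

W ≈ 7.06 kJ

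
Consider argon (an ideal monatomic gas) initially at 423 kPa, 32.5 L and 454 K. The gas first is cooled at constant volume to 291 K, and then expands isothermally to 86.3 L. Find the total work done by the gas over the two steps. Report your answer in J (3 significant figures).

W_total ≈ 8610 J

Step 1 (isochoric): W = 0 (constant volume).
After step 1: P = 271.1 kPa (V unchanged).
Step 2 (isothermal): W = P₁V₁ ln(V₂/V₁) = (8812) ln(86.3/32.5) = 8605 J.
W_total = 0 + 8605 = 8605 J.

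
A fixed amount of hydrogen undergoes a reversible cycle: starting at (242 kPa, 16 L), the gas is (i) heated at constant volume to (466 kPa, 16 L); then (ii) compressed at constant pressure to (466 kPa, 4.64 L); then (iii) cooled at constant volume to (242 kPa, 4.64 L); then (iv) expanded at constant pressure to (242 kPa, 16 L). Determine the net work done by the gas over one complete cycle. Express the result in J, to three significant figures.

Constant-volume legs do no work.
W(ii) = (466)(4.64 − 16) = -5294 J; W(iv) = (242)(16 − 4.64) = 2749 J.
W_net = -5294 + 2749 = -2545 J (the counter-clockwise enclosed area).

W_net ≈ -2540 J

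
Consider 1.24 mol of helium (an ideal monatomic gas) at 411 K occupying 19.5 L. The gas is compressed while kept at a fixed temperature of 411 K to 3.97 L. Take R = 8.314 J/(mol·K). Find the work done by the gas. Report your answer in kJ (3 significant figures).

W ≈ -6.74 kJ

Isothermal: W = nRT ln(V₂/V₁).
W = (1.24)(8.314)(411) × ln(3.97/19.5)
  = 4237 × -1.592
W_by_gas = -6744 J.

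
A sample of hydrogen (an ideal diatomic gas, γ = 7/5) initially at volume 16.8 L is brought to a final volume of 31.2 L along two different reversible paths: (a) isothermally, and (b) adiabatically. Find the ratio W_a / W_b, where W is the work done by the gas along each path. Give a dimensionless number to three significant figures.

Path (a) isothermal: W = P₁V₁ ln(V₂/V₁) → W_a/(P₁V₁) = 0.619.
Path (b) adiabatic: W = P₁V₁(1 − (V₁/V₂)^(γ−1))/(γ−1) → W_b/(P₁V₁) = 0.5484.
W_a / W_b = 0.619 / 0.5484 = 1.129.

W_a / W_b ≈ 1.13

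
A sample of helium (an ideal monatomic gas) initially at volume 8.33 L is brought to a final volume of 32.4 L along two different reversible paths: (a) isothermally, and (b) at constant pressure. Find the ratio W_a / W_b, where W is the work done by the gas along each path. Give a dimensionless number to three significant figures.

W_a / W_b ≈ 0.470

Path (a) isothermal: W = P₁V₁ ln(V₂/V₁) → W_a/(P₁V₁) = 1.358.
Path (b) isobaric: W = P₁(V₂ − V₁) → W_b/(P₁V₁) = 2.89.
W_a / W_b = 1.358 / 2.89 = 0.4701.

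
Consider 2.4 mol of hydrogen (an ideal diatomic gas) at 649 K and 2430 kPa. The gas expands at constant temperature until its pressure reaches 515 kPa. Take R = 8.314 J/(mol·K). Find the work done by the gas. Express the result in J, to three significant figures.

Isothermal process: W = nRT ln(V₂/V₁) = nRT ln(P₁/P₂).
W = (2.4)(8.314)(649) × ln(2430/515)
  = 12950 × ln(4.718) = 12950 × 1.551
W_by_gas = 20091 J.

W ≈ 20100 J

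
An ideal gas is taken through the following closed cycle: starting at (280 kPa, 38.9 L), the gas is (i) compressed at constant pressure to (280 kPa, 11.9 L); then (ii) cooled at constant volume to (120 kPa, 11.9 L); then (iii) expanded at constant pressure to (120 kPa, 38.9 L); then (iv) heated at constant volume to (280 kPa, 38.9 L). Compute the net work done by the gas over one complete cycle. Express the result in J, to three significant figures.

Constant-volume legs do no work.
W(i) = (280)(11.9 − 38.9) = -7560 J; W(iii) = (120)(38.9 − 11.9) = 3240 J.
W_net = -7560 + 3240 = -4320 J (the counter-clockwise enclosed area).

W_net ≈ -4320 J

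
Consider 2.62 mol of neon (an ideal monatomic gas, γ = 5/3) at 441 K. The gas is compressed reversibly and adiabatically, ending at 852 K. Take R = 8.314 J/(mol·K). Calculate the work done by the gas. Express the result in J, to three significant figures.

Adiabatic ⇒ Q = 0, so W_by = −ΔU = nCᵥ(T₁ − T₂).
Cᵥ = 3R/2 = 12.47 J/(mol·K).
W = (2.62)(12.47)(441 − 852) = -13429 J.

W ≈ -13400 J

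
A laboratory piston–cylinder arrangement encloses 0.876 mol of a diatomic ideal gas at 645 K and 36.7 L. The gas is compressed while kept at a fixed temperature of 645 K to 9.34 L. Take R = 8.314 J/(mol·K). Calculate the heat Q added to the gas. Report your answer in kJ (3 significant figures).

Q ≈ -6.43 kJ

Isothermal ⇒ ΔU = 0, so Q = W = nRT ln(V₂/V₁).
Q = (0.876)(8.314)(645) ln(9.34/36.7) = 4698 × -1.368 = -6428 J.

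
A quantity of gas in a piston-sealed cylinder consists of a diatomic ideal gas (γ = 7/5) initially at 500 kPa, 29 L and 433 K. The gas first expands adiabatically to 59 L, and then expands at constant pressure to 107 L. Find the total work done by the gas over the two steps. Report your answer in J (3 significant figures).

W_total ≈ 17800 J

Step 1 (adiabatic): W = (P₁V₁ − P₂V₂)/(γ−1) = (14500 − 10914)/0.4 = 8965 J.
After step 1: P = 185 kPa, V = 59 L, T = 325.9 K.
Step 2 (isobaric): W = PΔV = (185 kPa)(107 − 59 L) = 8879 J.
W_total = 8965 + 8879 = 17844 J.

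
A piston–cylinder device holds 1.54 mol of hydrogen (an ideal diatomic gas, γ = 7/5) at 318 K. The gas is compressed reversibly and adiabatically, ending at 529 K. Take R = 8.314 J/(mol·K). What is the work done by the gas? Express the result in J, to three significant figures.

Adiabatic ⇒ Q = 0, so W_by = −ΔU = nCᵥ(T₁ − T₂).
Cᵥ = 5R/2 = 20.79 J/(mol·K).
W = (1.54)(20.79)(318 − 529) = -6754 J.

W ≈ -6750 J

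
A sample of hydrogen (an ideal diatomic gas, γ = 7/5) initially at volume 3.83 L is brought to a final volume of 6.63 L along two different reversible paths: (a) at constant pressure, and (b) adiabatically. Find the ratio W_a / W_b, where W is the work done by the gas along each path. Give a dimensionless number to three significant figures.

W_a / W_b ≈ 1.48

Path (a) isobaric: W = P₁(V₂ − V₁) → W_a/(P₁V₁) = 0.7311.
Path (b) adiabatic: W = P₁V₁(1 − (V₁/V₂)^(γ−1))/(γ−1) → W_b/(P₁V₁) = 0.4927.
W_a / W_b = 0.7311 / 0.4927 = 1.484.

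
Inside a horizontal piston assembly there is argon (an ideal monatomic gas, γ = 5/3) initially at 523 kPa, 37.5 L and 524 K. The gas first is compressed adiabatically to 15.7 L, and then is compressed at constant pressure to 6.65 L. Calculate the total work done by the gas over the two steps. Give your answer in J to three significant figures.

Step 1 (adiabatic): W = (P₁V₁ − P₂V₂)/(γ−1) = (19612 − 35045)/0.667 = -23148 J.
After step 1: P = 2232 kPa, V = 15.7 L, T = 936.3 K.
Step 2 (isobaric): W = PΔV = (2232 kPa)(6.65 − 15.7 L) = -20201 J.
W_total = -23148 − 20201 = -43349 J.

W_total ≈ -43300 J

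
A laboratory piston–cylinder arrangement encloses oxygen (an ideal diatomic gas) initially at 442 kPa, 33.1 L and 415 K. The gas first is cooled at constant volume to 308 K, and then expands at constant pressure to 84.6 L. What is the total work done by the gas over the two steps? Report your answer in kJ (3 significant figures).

Step 1 (isochoric): W = 0 (constant volume).
After step 1: P = 328 kPa (V unchanged).
Step 2 (isobaric): W = PΔV = (328 kPa)(84.6 − 33.1 L) = 16894 J.
W_total = 0 + 16894 = 16894 J.

W_total ≈ 16.9 kJ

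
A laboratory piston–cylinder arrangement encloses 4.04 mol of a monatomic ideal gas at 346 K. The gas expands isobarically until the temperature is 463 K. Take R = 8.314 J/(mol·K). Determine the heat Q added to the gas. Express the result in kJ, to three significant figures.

Q ≈ 9.82 kJ

Isobaric: W = nRΔT = (4.04)(8.314)(117) = 3930 J.
ΔU = nCᵥΔT with Cᵥ = 3R/2: ΔU = (4.04)(12.47)(117) = 5895 J.
Q = ΔU + W = 5895 + 3930 = 9825 J.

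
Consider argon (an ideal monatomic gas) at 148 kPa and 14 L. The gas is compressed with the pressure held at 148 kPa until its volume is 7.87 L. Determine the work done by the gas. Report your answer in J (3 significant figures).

W ≈ -907 J

Isobaric: W = P ΔV.
W = (148 kPa)(7.87 − 14 L) = (148)(-6.13) = -907.2 J.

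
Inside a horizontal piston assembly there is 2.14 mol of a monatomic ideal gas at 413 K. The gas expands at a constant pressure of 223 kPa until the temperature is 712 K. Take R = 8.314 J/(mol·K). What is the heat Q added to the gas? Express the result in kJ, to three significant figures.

Isobaric: W = nRΔT = (2.14)(8.314)(299) = 5320 J.
ΔU = nCᵥΔT with Cᵥ = 3R/2: ΔU = (2.14)(12.47)(299) = 7980 J.
Q = ΔU + W = 7980 + 5320 = 13299 J.

Q ≈ 13.3 kJ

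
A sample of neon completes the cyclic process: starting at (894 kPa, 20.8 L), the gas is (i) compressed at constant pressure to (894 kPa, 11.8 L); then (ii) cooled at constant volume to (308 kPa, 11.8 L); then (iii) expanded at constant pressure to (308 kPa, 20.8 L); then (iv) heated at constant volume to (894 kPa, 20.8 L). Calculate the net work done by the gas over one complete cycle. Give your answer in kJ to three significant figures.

Constant-volume legs do no work.
W(i) = (894)(11.8 − 20.8) = -8046 J; W(iii) = (308)(20.8 − 11.8) = 2772 J.
W_net = -8046 + 2772 = -5274 J (the counter-clockwise enclosed area).

W_net ≈ -5.27 kJ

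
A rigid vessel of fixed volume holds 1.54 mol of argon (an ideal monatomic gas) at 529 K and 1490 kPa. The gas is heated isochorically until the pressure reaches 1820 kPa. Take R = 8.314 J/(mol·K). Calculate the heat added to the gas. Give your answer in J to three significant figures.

Constant volume ⇒ W = 0, so Q = ΔU = nCᵥΔT with Cᵥ = 3R/2 = 12.47 J/(mol·K).
At constant V, T₂/T₁ = P₂/P₁ ⇒ ΔT = T₁(P₂/P₁ − 1) = 529·(1820/1490 − 1) = 117.2 K.
ΔU = (1.54)(12.47)(117.2) = 2250 J.

Q ≈ 2250 J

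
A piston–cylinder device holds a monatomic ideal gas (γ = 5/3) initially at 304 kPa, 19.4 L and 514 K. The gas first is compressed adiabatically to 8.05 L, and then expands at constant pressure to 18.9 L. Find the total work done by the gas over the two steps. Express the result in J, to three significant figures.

Step 1 (adiabatic): W = (P₁V₁ − P₂V₂)/(γ−1) = (5898 − 10601)/0.667 = -7055 J.
After step 1: P = 1317 kPa, V = 8.05 L, T = 923.9 K.
Step 2 (isobaric): W = PΔV = (1317 kPa)(18.9 − 8.05 L) = 14288 J.
W_total = -7055 + 14288 = 7233 J.

W_total ≈ 7230 J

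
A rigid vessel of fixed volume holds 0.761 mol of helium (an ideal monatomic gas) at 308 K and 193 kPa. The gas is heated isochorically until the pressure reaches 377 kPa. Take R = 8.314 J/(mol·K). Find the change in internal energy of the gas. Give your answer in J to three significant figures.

Constant volume ⇒ W = 0, so Q = ΔU = nCᵥΔT with Cᵥ = 3R/2 = 12.47 J/(mol·K).
At constant V, T₂/T₁ = P₂/P₁ ⇒ ΔT = T₁(P₂/P₁ − 1) = 308·(377/193 − 1) = 293.6 K.
ΔU = (0.761)(12.47)(293.6) = 2787 J.

ΔU ≈ 2790 J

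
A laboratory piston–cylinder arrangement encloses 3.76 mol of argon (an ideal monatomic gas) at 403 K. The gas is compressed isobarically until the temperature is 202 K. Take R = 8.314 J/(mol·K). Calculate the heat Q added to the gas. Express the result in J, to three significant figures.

Isobaric: W = nRΔT = (3.76)(8.314)(-201) = -6283 J.
ΔU = nCᵥΔT with Cᵥ = 3R/2: ΔU = (3.76)(12.47)(-201) = -9425 J.
Q = ΔU + W = -9425 − 6283 = -15708 J.

Q ≈ -15700 J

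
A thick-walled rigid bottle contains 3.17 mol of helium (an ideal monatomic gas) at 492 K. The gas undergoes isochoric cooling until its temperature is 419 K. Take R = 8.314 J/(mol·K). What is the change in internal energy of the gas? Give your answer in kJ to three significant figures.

ΔU ≈ -2.89 kJ

Constant volume ⇒ W = 0, so Q = ΔU = nCᵥΔT with Cᵥ = 3R/2 = 12.47 J/(mol·K).
ΔU = (3.17)(12.47)(419 − 492) = -2886 J.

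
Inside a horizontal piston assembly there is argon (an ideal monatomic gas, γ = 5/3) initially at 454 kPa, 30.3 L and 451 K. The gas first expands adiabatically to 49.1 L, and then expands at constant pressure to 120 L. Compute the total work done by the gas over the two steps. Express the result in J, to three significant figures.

W_total ≈ 20100 J

Step 1 (adiabatic): W = (P₁V₁ − P₂V₂)/(γ−1) = (13756 − 9971)/0.667 = 5678 J.
After step 1: P = 203.1 kPa, V = 49.1 L, T = 326.9 K.
Step 2 (isobaric): W = PΔV = (203.1 kPa)(120 − 49.1 L) = 14398 J.
W_total = 5678 + 14398 = 20076 J.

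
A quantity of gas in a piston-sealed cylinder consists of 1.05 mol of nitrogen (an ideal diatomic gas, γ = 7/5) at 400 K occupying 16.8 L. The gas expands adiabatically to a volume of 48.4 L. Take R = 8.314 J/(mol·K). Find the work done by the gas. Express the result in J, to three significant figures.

Adiabatic: TV^(γ−1) = const with γ = 7/5.
T₂ = T₁ (V₁/V₂)^(γ−1) = 400 × (16.8/48.4)^0.4 = 400 × 0.6549 = 262 K.
W_by = nCᵥ(T₁ − T₂) = (1.05)(20.79)(400 − 262) = 3012 J.

W ≈ 3010 J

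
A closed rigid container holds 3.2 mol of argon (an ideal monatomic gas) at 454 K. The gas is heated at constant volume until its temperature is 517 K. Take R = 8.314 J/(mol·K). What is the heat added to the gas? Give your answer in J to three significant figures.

Q ≈ 2510 J

Constant volume ⇒ W = 0, so Q = ΔU = nCᵥΔT with Cᵥ = 3R/2 = 12.47 J/(mol·K).
ΔU = (3.2)(12.47)(517 − 454) = 2514 J.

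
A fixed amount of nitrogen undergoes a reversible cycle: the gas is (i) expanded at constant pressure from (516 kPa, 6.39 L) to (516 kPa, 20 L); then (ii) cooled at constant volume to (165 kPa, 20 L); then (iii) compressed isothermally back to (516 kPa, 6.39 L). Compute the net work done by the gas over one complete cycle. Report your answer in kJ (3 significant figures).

Leg (i): W = PΔV = (516)(20 − 6.39) = 7023 J.
Leg (ii): W = 0.
Leg (iii): W = PᵢVᵢ ln(V_f/Vᵢ) = (3300) ln(6.39/20) = -3765 J.
W_net = 7023 − 3765 = 3257 J.

W_net ≈ 3.26 kJ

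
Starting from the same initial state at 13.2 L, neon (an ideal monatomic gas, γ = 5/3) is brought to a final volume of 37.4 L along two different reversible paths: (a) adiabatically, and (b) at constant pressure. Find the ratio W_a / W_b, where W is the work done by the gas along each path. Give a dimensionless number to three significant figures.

W_a / W_b ≈ 0.410

Path (a) adiabatic: W = P₁V₁(1 − (V₁/V₂)^(γ−1))/(γ−1) → W_a/(P₁V₁) = 0.7509.
Path (b) isobaric: W = P₁(V₂ − V₁) → W_b/(P₁V₁) = 1.833.
W_a / W_b = 0.7509 / 1.833 = 0.4096.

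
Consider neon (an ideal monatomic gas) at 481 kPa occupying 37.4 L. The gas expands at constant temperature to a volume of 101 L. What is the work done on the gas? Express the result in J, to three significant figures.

Isothermal: W = nRT ln(V₂/V₁) = P₁V₁ ln(V₂/V₁).
P₁V₁ = (481 kPa)(37.4 L) = 17989 J.
W = 17989 × ln(101/37.4) = 17989 × 0.9934
W_by_gas = 17872 J; work on gas = −W_by = -17872 J.

W ≈ -17900 J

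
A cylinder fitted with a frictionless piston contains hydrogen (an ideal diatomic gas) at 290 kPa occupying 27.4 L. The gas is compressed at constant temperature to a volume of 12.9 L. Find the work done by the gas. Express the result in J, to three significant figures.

Isothermal: W = nRT ln(V₂/V₁) = P₁V₁ ln(V₂/V₁).
P₁V₁ = (290 kPa)(27.4 L) = 7946 J.
W = 7946 × ln(12.9/27.4) = 7946 × -0.7533
W_by_gas = -5986 J.

W ≈ -5990 J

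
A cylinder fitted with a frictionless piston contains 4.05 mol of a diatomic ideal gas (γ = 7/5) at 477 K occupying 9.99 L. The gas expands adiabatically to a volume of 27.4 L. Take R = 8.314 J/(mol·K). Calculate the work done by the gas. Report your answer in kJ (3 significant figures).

Adiabatic: TV^(γ−1) = const with γ = 7/5.
T₂ = T₁ (V₁/V₂)^(γ−1) = 477 × (9.99/27.4)^0.4 = 477 × 0.6679 = 318.6 K.
W_by = nCᵥ(T₁ − T₂) = (4.05)(20.79)(477 − 318.6) = 13334 J.

W ≈ 13.3 kJ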